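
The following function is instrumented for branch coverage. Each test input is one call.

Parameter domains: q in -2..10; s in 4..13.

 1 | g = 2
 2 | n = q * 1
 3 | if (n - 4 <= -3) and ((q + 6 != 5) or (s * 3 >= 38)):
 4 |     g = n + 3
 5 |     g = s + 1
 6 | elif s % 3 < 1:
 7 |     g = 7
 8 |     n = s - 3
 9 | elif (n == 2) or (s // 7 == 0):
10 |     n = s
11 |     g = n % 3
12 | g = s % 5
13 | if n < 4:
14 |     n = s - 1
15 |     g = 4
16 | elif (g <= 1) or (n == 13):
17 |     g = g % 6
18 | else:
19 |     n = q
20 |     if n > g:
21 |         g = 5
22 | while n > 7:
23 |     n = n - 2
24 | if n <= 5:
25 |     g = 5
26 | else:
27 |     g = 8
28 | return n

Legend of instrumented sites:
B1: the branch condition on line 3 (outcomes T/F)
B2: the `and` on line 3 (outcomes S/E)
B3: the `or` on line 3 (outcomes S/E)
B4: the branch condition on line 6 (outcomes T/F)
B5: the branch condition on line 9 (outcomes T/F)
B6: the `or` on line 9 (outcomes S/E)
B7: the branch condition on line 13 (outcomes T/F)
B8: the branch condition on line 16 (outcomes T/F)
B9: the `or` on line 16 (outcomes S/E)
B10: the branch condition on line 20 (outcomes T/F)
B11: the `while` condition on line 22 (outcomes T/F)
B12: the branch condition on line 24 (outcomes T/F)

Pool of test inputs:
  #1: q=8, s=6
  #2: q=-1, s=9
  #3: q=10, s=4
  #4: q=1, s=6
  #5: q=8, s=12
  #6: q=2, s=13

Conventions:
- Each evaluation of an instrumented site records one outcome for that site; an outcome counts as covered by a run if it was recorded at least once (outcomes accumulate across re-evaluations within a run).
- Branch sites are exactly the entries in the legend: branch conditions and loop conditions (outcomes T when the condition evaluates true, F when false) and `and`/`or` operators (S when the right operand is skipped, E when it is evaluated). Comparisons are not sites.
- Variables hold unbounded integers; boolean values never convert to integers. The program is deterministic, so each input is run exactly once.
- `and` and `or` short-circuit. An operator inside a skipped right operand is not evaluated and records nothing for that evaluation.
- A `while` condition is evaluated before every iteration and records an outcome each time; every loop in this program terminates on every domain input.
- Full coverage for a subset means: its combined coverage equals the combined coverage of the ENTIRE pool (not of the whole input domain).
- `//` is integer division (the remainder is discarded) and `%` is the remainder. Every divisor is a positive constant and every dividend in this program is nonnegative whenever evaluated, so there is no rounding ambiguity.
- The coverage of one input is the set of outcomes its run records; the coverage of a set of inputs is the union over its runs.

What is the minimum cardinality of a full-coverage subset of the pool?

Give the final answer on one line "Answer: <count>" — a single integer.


input #1 (q=8, s=6): covers B1=F, B2=S, B4=T, B7=T, B11=F, B12=T
input #2 (q=-1, s=9): covers B1=F, B2=E, B3=E, B4=T, B7=F, B8=F, B9=E, B10=F, B11=F, B12=T
input #3 (q=10, s=4): covers B1=F, B2=S, B4=F, B5=T, B6=E, B7=F, B8=F, B9=E, B10=T, B11=T, B11=F, B12=F
input #4 (q=1, s=6): covers B1=T, B2=E, B3=S, B7=T, B11=F, B12=T
input #5 (q=8, s=12): covers B1=F, B2=S, B4=T, B7=F, B8=F, B9=E, B10=T, B11=T, B11=F, B12=F
input #6 (q=2, s=13): covers B1=F, B2=S, B4=F, B5=T, B6=S, B7=F, B8=T, B9=E, B11=T, B11=F, B12=F
pool-wide coverage (22 outcomes): B1=T, B1=F, B2=S, B2=E, B3=S, B3=E, B4=T, B4=F, B5=T, B6=S, B6=E, B7=T, B7=F, B8=T, B8=F, B9=E, B10=T, B10=F, B11=T, B11=F, B12=T, B12=F
no size-1 subset reaches all 22 outcomes (best union: 12/22)
no size-2 subset reaches all 22 outcomes (best union: 17/22)
no size-3 subset reaches all 22 outcomes (best union: 20/22)
inputs {2, 3, 4, 6} (size 4) cover everything; no size-4 subset with a lexicographically smaller index list covers all 22
Answer: 4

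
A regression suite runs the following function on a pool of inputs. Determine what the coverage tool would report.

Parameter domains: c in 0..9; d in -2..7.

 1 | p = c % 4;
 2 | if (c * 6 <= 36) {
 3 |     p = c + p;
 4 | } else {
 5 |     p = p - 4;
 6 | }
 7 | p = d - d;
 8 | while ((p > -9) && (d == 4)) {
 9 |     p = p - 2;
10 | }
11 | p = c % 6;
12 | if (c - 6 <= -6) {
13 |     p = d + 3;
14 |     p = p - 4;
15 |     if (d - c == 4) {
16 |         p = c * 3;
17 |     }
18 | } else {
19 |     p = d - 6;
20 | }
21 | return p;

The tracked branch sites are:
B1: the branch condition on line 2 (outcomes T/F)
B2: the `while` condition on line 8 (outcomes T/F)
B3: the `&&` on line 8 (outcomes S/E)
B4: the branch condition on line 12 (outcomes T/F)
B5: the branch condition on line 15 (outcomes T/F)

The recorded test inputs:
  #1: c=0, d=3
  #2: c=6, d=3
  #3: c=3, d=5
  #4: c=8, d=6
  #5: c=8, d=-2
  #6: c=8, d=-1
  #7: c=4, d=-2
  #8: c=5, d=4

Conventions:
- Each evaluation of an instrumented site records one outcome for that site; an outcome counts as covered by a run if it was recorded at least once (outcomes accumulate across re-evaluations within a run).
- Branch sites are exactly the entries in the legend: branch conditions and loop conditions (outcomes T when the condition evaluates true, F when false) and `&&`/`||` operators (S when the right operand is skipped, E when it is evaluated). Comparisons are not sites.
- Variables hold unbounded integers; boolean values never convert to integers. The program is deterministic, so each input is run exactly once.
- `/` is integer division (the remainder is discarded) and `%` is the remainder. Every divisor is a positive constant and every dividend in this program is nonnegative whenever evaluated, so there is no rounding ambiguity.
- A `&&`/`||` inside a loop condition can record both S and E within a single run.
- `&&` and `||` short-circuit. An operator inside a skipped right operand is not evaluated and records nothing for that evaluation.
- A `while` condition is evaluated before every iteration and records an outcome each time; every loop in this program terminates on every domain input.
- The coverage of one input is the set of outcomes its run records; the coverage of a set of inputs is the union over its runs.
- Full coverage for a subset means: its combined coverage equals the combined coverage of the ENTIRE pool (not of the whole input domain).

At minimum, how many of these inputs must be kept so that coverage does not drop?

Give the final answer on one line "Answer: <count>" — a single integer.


test 1 (c=0, d=3) fires B1->T, B3->E, B2->F, B4->T, B5->F; hits B1=T, B2=F, B3=E, B4=T, B5=F
test 2 (c=6, d=3) fires B1->T, B3->E, B2->F, B4->F; hits B1=T, B2=F, B3=E, B4=F
test 3 (c=3, d=5) fires B1->T, B3->E, B2->F, B4->F; hits B1=T, B2=F, B3=E, B4=F
test 4 (c=8, d=6) fires B1->F, B3->E, B2->F, B4->F; hits B1=F, B2=F, B3=E, B4=F
test 5 (c=8, d=-2) fires B1->F, B3->E, B2->F, B4->F; hits B1=F, B2=F, B3=E, B4=F
test 6 (c=8, d=-1) fires B1->F, B3->E, B2->F, B4->F; hits B1=F, B2=F, B3=E, B4=F
test 7 (c=4, d=-2) fires B1->T, B3->E, B2->F, B4->F; hits B1=T, B2=F, B3=E, B4=F
test 8 (c=5, d=4) fires B1->T, B3->E, B2->T, B3->E, B2->T, B3->E, B2->T, B3->E, B2->T, B3->E, B2->T, B3->S, B2->F, B4->F; hits B1=T, B2=T, B2=F, B3=S, B3=E, B4=F
pool-wide coverage (9 outcomes): B1=T, B1=F, B2=T, B2=F, B3=S, B3=E, B4=T, B4=F, B5=F
size 1 is not enough: best union over all size-1 subsets is 6/9
size 2 is not enough: best union over all size-2 subsets is 8/9
at size 3, {1, 4, 8} reaches all 9 outcomes; every lexicographically earlier size-3 subset fails
Answer: 3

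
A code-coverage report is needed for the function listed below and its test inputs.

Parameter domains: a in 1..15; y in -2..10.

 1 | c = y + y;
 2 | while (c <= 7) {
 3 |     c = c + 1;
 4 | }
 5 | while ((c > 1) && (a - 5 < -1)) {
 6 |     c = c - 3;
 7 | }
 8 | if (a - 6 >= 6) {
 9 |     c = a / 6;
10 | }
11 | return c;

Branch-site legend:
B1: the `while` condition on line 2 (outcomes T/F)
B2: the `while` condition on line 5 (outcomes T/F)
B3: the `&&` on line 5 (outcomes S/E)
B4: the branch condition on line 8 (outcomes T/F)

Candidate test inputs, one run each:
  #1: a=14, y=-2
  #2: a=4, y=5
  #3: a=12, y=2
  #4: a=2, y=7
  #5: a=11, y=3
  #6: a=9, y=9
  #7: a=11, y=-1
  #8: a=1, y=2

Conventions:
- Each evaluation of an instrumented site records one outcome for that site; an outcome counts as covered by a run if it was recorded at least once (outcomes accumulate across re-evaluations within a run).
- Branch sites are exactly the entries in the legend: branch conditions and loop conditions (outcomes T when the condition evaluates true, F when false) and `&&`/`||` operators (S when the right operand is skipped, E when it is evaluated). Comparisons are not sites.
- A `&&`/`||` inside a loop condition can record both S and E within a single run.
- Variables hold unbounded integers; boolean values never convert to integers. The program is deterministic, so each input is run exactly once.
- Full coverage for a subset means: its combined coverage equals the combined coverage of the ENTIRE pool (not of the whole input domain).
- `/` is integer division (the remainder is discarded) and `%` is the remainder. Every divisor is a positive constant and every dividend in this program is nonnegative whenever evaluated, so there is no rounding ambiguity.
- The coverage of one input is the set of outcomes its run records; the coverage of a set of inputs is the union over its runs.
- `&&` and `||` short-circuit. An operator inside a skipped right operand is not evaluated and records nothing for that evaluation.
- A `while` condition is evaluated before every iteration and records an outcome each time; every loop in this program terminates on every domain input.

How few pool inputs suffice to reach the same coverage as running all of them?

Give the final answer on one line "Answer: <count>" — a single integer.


run #1 (a=14, y=-2) runs B1->T, B1->T, B1->T, B1->T, B1->T, B1->T, B1->T, B1->T, B1->T, B1->T, B1->T, B1->T, B1->F, B3->E, ...; records B1=T, B1=F, B2=F, B3=E, B4=T
run #2 (a=4, y=5) runs B1->F, B3->E, B2->F, B4->F; records B1=F, B2=F, B3=E, B4=F
run #3 (a=12, y=2) runs B1->T, B1->T, B1->T, B1->T, B1->F, B3->E, B2->F, B4->T; records B1=T, B1=F, B2=F, B3=E, B4=T
run #4 (a=2, y=7) runs B1->F, B3->E, B2->T, B3->E, B2->T, B3->E, B2->T, B3->E, B2->T, B3->E, B2->T, B3->S, B2->F, B4->F; records B1=F, B2=T, B2=F, B3=S, B3=E, B4=F
run #5 (a=11, y=3) runs B1->T, B1->T, B1->F, B3->E, B2->F, B4->F; records B1=T, B1=F, B2=F, B3=E, B4=F
run #6 (a=9, y=9) runs B1->F, B3->E, B2->F, B4->F; records B1=F, B2=F, B3=E, B4=F
run #7 (a=11, y=-1) runs B1->T, B1->T, B1->T, B1->T, B1->T, B1->T, B1->T, B1->T, B1->T, B1->T, B1->F, B3->E, B2->F, B4->F; records B1=T, B1=F, B2=F, B3=E, B4=F
run #8 (a=1, y=2) runs B1->T, B1->T, B1->T, B1->T, B1->F, B3->E, B2->T, B3->E, B2->T, B3->E, B2->T, B3->S, B2->F, B4->F; records B1=T, B1=F, B2=T, B2=F, B3=S, B3=E, B4=F
pool-wide coverage (8 outcomes): B1=T, B1=F, B2=T, B2=F, B3=S, B3=E, B4=T, B4=F
checked all size-1 subsets: none covers 8 outcomes (max 7/8)
size 2: inputs {1, 4} cover all 8 outcomes, and no lexicographically smaller subset of this size does
Answer: 2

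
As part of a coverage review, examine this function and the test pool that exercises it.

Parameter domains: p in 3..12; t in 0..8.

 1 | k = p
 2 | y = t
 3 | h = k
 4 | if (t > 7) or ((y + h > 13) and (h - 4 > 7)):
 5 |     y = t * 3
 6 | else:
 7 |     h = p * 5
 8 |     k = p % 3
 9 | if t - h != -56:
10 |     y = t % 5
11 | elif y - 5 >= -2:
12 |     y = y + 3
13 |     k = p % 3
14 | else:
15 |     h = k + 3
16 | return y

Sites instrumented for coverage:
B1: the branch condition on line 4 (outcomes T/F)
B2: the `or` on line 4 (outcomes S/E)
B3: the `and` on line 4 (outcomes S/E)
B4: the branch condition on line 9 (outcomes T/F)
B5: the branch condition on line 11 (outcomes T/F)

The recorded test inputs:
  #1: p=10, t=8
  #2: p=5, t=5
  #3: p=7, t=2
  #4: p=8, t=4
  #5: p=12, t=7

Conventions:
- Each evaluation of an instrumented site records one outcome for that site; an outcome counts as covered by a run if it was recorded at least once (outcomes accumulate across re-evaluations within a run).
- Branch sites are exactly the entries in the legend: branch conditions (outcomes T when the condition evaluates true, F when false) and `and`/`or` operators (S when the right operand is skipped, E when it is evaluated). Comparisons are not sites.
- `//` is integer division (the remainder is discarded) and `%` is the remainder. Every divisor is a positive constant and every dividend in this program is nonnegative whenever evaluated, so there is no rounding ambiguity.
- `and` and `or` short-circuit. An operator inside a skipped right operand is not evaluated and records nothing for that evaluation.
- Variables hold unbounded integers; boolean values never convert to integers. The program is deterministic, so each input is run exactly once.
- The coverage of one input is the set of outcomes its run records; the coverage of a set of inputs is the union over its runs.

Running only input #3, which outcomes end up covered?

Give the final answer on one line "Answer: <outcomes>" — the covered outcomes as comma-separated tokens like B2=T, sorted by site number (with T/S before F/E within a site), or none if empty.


Running input #3 (p=7, t=2), event by event:
  B2->E, B3->S, B1->F, B4->T
distinct outcomes covered: B1=F, B2=E, B3=S, B4=T
Answer: B1=F, B2=E, B3=S, B4=T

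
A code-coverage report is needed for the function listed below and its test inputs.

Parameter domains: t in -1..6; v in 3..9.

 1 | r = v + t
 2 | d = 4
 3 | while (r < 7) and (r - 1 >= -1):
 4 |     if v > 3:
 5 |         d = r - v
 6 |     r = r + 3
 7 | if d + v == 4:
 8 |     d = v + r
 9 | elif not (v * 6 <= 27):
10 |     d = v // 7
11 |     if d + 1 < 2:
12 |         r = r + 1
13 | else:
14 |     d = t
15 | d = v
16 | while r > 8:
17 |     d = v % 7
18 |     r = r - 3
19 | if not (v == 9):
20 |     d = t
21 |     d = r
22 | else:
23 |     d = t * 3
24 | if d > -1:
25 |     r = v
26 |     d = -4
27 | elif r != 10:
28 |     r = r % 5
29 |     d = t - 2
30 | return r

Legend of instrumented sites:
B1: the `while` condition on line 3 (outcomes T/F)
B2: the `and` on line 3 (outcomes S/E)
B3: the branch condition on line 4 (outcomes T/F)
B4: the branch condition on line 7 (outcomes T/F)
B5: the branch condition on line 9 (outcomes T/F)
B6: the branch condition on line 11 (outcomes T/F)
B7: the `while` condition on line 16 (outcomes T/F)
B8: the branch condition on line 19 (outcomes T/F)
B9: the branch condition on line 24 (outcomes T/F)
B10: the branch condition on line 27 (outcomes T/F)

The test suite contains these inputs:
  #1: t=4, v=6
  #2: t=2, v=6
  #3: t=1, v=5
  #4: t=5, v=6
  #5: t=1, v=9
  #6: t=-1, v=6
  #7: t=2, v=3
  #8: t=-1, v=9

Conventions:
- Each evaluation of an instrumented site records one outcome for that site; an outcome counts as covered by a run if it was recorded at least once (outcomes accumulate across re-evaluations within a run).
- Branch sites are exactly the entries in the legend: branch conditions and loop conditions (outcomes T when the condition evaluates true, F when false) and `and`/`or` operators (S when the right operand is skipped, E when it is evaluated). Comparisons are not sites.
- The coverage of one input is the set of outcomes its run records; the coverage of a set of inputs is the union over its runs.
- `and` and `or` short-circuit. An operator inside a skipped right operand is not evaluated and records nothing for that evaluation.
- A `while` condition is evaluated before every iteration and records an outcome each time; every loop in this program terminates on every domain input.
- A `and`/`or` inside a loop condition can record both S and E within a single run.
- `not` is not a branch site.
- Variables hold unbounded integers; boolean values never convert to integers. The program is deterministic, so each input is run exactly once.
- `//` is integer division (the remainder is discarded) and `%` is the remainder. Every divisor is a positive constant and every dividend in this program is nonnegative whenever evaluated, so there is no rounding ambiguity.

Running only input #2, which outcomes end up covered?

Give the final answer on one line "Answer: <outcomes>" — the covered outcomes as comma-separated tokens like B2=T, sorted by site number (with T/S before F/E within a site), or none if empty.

Running input #2 (t=2, v=6), event by event:
  B2->S, B1->F, B4->F, B5->T, B6->T, B7->T, B7->F, B8->T, B9->T
as a set, this run covers: B1=F, B2=S, B4=F, B5=T, B6=T, B7=T, B7=F, B8=T, B9=T

Answer: B1=F, B2=S, B4=F, B5=T, B6=T, B7=T, B7=F, B8=T, B9=T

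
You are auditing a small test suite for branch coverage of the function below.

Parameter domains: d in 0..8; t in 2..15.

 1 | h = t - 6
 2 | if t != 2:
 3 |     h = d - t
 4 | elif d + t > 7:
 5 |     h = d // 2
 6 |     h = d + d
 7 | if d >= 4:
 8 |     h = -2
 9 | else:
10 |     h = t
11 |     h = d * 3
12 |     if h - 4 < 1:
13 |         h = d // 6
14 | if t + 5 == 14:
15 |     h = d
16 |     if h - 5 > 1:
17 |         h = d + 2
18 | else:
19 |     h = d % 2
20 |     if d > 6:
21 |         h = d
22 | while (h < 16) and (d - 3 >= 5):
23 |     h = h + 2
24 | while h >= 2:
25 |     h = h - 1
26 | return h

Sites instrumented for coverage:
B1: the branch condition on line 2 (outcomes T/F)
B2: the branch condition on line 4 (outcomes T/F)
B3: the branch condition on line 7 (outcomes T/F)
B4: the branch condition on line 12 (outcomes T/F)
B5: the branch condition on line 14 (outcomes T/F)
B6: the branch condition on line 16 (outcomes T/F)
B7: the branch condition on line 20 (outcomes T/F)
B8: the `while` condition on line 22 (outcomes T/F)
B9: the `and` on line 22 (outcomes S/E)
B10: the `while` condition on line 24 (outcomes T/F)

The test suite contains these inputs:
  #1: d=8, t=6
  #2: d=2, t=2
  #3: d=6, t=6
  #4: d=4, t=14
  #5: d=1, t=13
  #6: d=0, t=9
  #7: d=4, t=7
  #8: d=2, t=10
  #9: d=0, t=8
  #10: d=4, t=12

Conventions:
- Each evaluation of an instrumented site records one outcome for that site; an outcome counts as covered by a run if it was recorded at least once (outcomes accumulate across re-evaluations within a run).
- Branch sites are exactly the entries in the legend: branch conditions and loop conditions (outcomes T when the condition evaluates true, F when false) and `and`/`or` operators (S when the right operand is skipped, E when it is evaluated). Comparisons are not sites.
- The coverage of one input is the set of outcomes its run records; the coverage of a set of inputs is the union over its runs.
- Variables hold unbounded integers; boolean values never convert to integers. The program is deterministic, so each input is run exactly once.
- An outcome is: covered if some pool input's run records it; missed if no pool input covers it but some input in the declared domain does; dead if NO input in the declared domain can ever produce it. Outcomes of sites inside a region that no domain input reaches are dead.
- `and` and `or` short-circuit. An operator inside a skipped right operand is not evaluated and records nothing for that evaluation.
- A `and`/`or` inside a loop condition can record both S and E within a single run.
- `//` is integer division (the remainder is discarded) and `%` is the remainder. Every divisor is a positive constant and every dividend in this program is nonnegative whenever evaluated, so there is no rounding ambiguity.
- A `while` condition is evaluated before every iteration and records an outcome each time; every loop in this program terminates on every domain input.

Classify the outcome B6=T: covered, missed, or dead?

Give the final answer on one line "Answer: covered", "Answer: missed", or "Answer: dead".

no pool input records B6=T
but domain input (d=7, t=9) does record it -> reachable, so missed

Answer: missed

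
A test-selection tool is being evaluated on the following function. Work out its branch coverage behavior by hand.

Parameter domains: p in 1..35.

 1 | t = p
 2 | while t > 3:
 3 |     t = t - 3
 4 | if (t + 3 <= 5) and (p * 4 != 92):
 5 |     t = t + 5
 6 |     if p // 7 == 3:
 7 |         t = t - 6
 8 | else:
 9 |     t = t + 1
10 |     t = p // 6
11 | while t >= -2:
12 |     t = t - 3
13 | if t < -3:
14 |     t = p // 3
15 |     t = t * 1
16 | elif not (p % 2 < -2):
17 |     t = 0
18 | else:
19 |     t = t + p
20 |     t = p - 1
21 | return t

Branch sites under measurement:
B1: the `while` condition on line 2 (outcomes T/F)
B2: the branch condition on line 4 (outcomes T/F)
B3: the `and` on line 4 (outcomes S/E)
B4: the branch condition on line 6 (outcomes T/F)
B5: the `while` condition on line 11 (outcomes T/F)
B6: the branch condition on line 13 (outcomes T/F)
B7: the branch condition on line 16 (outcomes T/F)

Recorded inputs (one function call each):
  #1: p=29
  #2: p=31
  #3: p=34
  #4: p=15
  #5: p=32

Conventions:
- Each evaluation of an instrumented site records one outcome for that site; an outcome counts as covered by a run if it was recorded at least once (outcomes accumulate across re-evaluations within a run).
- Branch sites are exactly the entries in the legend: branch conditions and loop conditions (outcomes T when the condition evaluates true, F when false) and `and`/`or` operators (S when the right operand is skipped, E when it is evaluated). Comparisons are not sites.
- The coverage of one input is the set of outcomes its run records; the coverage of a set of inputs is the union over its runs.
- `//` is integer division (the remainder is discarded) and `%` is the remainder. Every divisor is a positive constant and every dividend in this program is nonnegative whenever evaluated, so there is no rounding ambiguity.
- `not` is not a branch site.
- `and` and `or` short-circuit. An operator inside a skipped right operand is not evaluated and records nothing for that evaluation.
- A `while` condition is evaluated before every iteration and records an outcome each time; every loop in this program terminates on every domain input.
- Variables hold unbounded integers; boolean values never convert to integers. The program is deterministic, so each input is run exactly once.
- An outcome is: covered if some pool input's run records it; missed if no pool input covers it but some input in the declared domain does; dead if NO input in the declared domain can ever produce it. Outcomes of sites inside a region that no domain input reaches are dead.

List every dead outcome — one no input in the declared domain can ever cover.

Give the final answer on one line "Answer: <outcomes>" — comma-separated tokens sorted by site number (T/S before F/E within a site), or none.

checking every outcome against all 35 domain inputs:
  B7=F: never recorded by any domain input -> dead
  reachable outcomes have witnesses, e.g. B1=T (e.g. p=4), B1=F (e.g. p=1), B2=T (e.g. p=1), B2=F (e.g. p=3)

Answer: B7=F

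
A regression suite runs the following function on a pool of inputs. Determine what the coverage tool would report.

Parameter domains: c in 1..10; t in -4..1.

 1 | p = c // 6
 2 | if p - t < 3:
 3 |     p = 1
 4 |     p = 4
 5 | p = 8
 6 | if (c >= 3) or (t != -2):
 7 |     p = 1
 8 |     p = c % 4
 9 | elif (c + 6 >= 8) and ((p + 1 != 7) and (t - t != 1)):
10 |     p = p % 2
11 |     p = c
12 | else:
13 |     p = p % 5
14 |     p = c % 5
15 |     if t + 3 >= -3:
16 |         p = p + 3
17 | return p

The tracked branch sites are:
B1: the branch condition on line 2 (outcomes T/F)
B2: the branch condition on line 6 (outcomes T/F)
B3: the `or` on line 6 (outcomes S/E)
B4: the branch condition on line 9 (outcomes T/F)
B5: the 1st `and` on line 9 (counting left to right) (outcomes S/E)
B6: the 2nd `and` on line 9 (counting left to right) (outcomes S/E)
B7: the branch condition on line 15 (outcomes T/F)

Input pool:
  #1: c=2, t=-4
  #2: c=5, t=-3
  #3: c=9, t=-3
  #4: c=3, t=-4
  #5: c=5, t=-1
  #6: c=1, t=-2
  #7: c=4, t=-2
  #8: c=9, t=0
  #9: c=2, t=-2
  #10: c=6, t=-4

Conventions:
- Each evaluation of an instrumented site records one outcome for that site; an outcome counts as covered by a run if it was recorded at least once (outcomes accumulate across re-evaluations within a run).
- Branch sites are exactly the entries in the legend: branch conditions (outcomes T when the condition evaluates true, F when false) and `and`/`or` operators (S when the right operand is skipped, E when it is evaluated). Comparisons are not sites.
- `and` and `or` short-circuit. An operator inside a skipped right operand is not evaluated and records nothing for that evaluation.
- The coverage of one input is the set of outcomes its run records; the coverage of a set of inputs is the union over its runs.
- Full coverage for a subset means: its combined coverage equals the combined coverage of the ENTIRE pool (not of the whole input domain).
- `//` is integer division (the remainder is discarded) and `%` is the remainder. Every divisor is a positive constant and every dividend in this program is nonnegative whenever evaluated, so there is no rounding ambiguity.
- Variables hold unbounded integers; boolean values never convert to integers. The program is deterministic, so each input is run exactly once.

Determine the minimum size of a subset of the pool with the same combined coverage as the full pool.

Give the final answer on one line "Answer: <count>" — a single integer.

input #1, c=2, t=-4: events B1->F, B3->E, B2->T; outcomes B1=F, B2=T, B3=E
input #2, c=5, t=-3: events B1->F, B3->S, B2->T; outcomes B1=F, B2=T, B3=S
input #3, c=9, t=-3: events B1->F, B3->S, B2->T; outcomes B1=F, B2=T, B3=S
input #4, c=3, t=-4: events B1->F, B3->S, B2->T; outcomes B1=F, B2=T, B3=S
input #5, c=5, t=-1: events B1->T, B3->S, B2->T; outcomes B1=T, B2=T, B3=S
input #6, c=1, t=-2: events B1->T, B3->E, B2->F, B5->S, B4->F, B7->T; outcomes B1=T, B2=F, B3=E, B4=F, B5=S, B7=T
input #7, c=4, t=-2: events B1->T, B3->S, B2->T; outcomes B1=T, B2=T, B3=S
input #8, c=9, t=0: events B1->T, B3->S, B2->T; outcomes B1=T, B2=T, B3=S
input #9, c=2, t=-2: events B1->T, B3->E, B2->F, B5->E, B6->E, B4->T; outcomes B1=T, B2=F, B3=E, B4=T, B5=E, B6=E
input #10, c=6, t=-4: events B1->F, B3->S, B2->T; outcomes B1=F, B2=T, B3=S
pool-wide coverage (12 outcomes): B1=T, B1=F, B2=T, B2=F, B3=S, B3=E, B4=T, B4=F, B5=S, B5=E, B6=E, B7=T
checked all size-1 subsets: none covers 12 outcomes (max 6/12)
checked all size-2 subsets: none covers 12 outcomes (max 9/12)
the canonical winner is {2, 6, 9}: size 3, full 12-outcome coverage, earliest index list among size-3 covers

Answer: 3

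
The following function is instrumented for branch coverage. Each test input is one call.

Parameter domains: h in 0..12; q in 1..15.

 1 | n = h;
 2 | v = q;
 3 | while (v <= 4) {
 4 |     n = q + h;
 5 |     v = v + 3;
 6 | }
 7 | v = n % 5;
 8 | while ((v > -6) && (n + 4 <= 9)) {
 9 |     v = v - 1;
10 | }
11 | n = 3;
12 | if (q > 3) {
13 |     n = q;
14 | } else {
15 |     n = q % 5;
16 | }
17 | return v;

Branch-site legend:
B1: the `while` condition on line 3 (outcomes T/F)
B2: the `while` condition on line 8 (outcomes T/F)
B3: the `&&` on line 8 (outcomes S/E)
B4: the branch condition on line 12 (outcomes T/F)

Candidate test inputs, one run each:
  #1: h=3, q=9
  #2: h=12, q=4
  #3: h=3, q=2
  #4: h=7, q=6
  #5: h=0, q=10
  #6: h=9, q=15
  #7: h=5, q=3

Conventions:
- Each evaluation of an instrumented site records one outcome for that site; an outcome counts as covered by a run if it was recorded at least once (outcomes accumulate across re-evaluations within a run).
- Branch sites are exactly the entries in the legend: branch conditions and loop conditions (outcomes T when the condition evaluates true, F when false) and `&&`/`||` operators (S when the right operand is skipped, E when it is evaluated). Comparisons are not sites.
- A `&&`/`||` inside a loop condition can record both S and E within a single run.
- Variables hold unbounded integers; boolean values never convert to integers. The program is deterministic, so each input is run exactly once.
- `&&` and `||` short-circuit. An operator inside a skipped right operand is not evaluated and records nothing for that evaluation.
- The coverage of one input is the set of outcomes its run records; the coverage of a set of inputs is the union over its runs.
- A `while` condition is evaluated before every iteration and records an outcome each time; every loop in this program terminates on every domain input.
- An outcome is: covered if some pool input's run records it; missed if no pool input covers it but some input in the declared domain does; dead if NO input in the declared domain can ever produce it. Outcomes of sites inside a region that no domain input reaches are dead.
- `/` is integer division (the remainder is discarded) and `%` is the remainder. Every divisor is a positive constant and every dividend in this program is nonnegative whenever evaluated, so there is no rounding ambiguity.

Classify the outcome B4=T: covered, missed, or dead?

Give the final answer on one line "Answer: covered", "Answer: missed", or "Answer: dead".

B4=T is recorded by pool input(s) 1, 2, 4, 5, 6 -> covered

Answer: covered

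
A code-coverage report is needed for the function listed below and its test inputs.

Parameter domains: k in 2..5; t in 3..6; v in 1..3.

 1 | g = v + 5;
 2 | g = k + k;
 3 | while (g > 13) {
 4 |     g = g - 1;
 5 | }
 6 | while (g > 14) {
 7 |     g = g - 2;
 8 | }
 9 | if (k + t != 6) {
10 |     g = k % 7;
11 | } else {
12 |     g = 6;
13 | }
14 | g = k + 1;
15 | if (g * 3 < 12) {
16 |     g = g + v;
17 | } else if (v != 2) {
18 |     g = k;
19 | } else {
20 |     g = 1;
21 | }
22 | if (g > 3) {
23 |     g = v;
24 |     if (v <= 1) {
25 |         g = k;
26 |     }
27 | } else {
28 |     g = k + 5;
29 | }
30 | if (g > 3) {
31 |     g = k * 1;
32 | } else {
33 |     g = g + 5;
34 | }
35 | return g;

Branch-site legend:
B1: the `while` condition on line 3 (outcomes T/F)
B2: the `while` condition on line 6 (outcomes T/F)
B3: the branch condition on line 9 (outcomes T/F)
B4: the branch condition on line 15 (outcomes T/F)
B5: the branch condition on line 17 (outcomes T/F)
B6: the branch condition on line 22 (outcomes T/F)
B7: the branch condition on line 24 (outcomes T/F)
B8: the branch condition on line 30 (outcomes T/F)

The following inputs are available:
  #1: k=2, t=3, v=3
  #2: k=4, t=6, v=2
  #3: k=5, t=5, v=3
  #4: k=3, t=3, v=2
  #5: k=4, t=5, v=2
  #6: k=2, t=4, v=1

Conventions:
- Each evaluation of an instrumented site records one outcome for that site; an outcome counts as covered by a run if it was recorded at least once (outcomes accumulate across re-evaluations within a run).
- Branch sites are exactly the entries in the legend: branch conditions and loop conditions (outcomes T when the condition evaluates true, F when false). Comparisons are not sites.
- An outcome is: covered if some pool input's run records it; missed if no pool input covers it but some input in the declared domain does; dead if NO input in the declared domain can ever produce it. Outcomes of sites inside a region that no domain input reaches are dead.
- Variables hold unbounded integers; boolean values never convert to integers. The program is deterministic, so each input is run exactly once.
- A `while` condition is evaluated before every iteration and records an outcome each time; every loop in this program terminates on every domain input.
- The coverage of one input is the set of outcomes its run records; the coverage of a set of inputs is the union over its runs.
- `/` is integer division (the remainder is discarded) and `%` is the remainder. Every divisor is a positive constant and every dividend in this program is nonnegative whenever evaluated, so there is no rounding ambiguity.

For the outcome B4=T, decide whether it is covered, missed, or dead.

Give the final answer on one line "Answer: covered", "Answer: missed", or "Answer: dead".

B4=T is recorded by pool input(s) 1, 6 -> covered

Answer: covered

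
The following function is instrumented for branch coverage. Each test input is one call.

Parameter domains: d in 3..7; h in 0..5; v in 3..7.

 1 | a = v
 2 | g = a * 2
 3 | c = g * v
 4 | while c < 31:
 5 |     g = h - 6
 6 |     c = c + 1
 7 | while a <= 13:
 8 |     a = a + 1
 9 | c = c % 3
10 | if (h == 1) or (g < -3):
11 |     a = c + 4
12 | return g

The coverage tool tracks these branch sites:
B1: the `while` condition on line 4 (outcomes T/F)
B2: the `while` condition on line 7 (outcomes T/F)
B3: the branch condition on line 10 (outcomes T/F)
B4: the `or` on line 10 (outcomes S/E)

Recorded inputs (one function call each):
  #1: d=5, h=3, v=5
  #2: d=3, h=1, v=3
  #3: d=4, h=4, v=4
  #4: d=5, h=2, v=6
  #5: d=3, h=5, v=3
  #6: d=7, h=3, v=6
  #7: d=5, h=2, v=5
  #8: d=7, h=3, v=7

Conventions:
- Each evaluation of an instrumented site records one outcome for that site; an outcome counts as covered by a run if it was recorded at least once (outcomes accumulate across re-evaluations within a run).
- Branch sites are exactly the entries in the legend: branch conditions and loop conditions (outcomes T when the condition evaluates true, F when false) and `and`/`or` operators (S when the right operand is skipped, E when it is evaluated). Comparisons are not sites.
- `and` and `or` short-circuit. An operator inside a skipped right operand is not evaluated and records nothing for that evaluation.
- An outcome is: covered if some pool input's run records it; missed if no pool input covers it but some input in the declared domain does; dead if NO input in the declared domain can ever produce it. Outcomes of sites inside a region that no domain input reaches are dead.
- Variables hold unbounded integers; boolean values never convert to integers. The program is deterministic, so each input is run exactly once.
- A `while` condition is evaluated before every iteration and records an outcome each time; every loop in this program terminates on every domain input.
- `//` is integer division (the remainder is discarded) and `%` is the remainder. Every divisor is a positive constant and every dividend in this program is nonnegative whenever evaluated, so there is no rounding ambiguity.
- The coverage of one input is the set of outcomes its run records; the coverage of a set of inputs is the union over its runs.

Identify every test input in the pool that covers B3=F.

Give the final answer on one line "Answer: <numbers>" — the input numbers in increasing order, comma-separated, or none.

input #1 (d=5, h=3, v=5): records B3=F
input #2 (d=3, h=1, v=3): does not record B3=F
input #3 (d=4, h=4, v=4): records B3=F
input #4 (d=5, h=2, v=6): records B3=F
input #5 (d=3, h=5, v=3): records B3=F
input #6 (d=7, h=3, v=6): records B3=F
input #7 (d=5, h=2, v=5): records B3=F
input #8 (d=7, h=3, v=7): records B3=F

Answer: 1, 3, 4, 5, 6, 7, 8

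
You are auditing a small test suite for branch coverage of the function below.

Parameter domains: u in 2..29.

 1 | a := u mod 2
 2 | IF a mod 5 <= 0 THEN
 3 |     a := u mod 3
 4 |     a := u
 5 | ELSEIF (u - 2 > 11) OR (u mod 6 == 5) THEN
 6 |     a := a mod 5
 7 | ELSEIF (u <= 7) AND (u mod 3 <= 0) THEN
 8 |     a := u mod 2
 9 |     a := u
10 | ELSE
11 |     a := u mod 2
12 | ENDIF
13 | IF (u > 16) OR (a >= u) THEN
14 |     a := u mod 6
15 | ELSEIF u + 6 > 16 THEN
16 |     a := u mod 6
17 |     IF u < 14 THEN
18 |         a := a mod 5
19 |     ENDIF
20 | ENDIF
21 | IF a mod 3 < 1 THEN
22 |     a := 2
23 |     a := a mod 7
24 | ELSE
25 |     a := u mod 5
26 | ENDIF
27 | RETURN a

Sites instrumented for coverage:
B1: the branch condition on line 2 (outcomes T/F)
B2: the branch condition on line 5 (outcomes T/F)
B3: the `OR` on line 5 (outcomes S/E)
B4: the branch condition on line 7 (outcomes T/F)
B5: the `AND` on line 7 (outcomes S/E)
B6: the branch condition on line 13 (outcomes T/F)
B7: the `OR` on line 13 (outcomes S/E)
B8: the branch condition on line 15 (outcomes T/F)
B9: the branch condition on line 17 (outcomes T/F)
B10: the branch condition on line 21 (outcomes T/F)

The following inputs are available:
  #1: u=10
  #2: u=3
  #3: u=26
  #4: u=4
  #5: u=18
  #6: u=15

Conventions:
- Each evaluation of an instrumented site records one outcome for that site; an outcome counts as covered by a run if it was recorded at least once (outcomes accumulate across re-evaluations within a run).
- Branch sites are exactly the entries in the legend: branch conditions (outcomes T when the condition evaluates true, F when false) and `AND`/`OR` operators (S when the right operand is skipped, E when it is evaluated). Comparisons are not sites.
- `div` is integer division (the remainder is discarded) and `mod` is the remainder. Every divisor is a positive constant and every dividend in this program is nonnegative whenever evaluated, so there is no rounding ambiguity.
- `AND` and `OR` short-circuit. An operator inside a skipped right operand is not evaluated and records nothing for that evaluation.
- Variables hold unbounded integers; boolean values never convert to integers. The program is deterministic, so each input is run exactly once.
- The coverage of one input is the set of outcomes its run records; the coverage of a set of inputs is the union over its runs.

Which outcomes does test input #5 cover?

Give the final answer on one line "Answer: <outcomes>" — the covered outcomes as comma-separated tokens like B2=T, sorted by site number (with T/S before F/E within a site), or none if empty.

Event log for input #5 (u=18):
  B1->T, B7->S, B6->T, B10->T
distinct outcomes covered: B1=T, B6=T, B7=S, B10=T

Answer: B1=T, B6=T, B7=S, B10=T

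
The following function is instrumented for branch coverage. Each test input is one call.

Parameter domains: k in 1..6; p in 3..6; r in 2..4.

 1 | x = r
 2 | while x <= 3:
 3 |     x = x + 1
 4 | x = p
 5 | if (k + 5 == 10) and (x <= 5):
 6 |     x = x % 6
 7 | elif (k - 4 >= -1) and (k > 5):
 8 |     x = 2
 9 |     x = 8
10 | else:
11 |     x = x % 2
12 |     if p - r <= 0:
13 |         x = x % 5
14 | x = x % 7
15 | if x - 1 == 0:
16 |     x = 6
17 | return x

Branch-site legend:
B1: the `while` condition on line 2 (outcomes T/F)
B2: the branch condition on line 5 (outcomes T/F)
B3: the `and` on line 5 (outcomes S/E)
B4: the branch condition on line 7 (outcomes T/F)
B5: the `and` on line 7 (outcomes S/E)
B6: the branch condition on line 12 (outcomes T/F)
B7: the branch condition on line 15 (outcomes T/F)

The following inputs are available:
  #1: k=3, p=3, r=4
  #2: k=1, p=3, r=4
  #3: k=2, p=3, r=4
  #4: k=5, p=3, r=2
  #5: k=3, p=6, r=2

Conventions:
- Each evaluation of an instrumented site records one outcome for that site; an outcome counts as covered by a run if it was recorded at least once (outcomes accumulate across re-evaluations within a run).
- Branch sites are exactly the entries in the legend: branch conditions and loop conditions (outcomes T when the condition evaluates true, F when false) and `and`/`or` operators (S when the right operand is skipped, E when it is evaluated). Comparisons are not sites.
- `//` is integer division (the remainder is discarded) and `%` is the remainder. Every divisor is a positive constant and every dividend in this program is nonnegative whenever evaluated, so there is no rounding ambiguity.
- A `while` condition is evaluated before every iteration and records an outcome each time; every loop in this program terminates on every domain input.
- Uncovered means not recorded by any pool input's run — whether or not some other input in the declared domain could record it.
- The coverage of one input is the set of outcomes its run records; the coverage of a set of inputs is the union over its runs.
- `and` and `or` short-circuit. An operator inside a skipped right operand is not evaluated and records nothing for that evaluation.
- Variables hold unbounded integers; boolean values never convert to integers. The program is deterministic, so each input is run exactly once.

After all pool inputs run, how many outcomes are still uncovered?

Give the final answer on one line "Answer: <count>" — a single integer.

input #1 (k=3, p=3, r=4): events B1->F, B3->S, B2->F, B5->E, B4->F, B6->T, B7->T; covers B1=F, B2=F, B3=S, B4=F, B5=E, B6=T, B7=T
input #2 (k=1, p=3, r=4): events B1->F, B3->S, B2->F, B5->S, B4->F, B6->T, B7->T; covers B1=F, B2=F, B3=S, B4=F, B5=S, B6=T, B7=T
input #3 (k=2, p=3, r=4): events B1->F, B3->S, B2->F, B5->S, B4->F, B6->T, B7->T; covers B1=F, B2=F, B3=S, B4=F, B5=S, B6=T, B7=T
input #4 (k=5, p=3, r=2): events B1->T, B1->T, B1->F, B3->E, B2->T, B7->F; covers B1=T, B1=F, B2=T, B3=E, B7=F
input #5 (k=3, p=6, r=2): events B1->T, B1->T, B1->F, B3->S, B2->F, B5->E, B4->F, B6->F, B7->F; covers B1=T, B1=F, B2=F, B3=S, B4=F, B5=E, B6=F, B7=F
union over the pool: B1=T, B1=F, B2=T, B2=F, B3=S, B3=E, B4=F, B5=S, B5=E, B6=T, B6=F, B7=T, B7=F
uncovered (1 of 14): B4=T

Answer: 1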